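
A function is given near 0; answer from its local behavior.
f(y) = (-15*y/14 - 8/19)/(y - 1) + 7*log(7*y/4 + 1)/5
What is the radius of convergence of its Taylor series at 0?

Denominator factor (y - 1): pole of order 1 at 1, modulus 1.
Branch term (7/5)*log(1 - y/(-4/7)): its argument vanishes at y = -4/7, a logarithmic branch point, modulus 4/7.
The radius of convergence is the smallest modulus among the singular points: 4/7.

The radius of convergence is 4/7.


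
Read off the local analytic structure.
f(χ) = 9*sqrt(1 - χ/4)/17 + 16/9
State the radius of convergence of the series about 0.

The radius of convergence is 4.

Branch term (9/17)*sqrt(1 - χ/(4)): its argument vanishes at χ = 4, a square-root branch point, modulus 4.
The radius of convergence is the smallest modulus among the singular points: 4.


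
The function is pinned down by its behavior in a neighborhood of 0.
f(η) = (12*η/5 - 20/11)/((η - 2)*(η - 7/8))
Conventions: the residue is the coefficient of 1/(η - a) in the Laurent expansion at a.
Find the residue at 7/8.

At the order-1 pole 7/8 set g(η) = (η - (7/8))*f(η) = (12*η/5 - 20/11)/(η - 2).
Simple pole: residue = g(a) at a = 7/8, which is -124/495.

The residue is -124/495.


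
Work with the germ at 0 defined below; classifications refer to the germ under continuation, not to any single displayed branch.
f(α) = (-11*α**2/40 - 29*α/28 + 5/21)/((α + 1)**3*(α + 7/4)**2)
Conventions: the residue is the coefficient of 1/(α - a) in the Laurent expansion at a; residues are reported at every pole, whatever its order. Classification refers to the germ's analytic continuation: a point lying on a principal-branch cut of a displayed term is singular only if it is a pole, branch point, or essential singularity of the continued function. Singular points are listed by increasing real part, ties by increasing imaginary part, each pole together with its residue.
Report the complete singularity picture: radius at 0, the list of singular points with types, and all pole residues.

Radius of convergence at 0: 1.
At -7/4: a pole of order 2; residue -914/81.
At -1: a pole of order 3; residue 914/81.

Denominator factor (α + 7/4)^2: pole of order 2 at -7/4, modulus 7/4.
Denominator factor (α + 1)^3: pole of order 3 at -1, modulus 1.
The radius of convergence is the smallest modulus among the singular points: 1.
At the order-2 pole -7/4 set g(α) = (α - (-7/4))^2*f(α) = (-11*α**2/40 - 29*α/28 + 5/21)/(α + 1)**3.
Order-2 pole: residue = g'(a); g'(-7/4) = -914/81, so the residue is -914/81.
At the order-3 pole -1 set g(α) = (α - (-1))^3*f(α) = (-11*α**2/40 - 29*α/28 + 5/21)/(α + 7/4)**2.
Order-3 pole: residue = g''(a)/2; g''(-1) = 1828/81, so the residue is 914/81.
List the singular points by increasing real part (a conjugate pair: the negative imaginary part first).


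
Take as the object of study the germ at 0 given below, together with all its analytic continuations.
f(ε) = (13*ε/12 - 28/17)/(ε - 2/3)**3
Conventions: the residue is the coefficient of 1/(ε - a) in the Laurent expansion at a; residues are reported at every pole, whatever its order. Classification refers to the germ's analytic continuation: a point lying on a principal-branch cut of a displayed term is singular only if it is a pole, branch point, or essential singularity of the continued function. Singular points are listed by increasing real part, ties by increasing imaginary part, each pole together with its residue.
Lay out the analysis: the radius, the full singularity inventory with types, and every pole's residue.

Radius of convergence at 0: 2/3.
At 2/3: a pole of order 3; residue 0.

Denominator factor (ε - 2/3)^3: pole of order 3 at 2/3, modulus 2/3.
The radius of convergence is the smallest modulus among the singular points: 2/3.
At the order-3 pole 2/3 set g(ε) = (ε - (2/3))^3*f(ε) = 13*ε/12 - 28/17.
Order-3 pole: residue = g''(a)/2; g''(2/3) = 0, so the residue is 0.


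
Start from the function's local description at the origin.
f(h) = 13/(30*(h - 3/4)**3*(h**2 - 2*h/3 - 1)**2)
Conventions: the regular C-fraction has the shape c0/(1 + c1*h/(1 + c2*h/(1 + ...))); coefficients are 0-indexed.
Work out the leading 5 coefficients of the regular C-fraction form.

Taylor coefficients (expand at 0): a_0 = -416/405, a_1 = -3328/1215, a_2 = -10816/1215, a_3 = -198016/10935, a_4 = -269152/6561.
c0 = a_0 = -416/405. Peel one level at a time: if S = 1 + c*h/S' with S'(0) = 1, then c is the h-coefficient of S and S' = c*h/(S - 1).
S_1 = c0/f = 1 + (-8/3)*h + (-14/9)*h^2 + ...; c1 = -8/3.
S_2 = c1*h/(S_1 - 1) = 1 + (-7/12)*h + (569/144)*h^2 + ...; c2 = -7/12.
S_3 = c2*h/(S_2 - 1) = 1 + (569/84)*h + (30895/882)*h^2 + ...; c3 = 569/84.
S_4 = c3*h/(S_3 - 1) = 1 + (-61790/11949)*h + ...; c4 = -61790/11949.

The regular C-fraction coefficients are [-416/405, -8/3, -7/12, 569/84, -61790/11949].


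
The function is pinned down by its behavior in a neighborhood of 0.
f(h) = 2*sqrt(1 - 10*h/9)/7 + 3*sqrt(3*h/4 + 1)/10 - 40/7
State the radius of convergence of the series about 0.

The radius of convergence is 9/10.

Branch term (3/10)*sqrt(1 - h/(-4/3)): its argument vanishes at h = -4/3, a square-root branch point, modulus 4/3.
Branch term (2/7)*sqrt(1 - h/(9/10)): its argument vanishes at h = 9/10, a square-root branch point, modulus 9/10.
The radius of convergence is the smallest modulus among the singular points: 9/10.


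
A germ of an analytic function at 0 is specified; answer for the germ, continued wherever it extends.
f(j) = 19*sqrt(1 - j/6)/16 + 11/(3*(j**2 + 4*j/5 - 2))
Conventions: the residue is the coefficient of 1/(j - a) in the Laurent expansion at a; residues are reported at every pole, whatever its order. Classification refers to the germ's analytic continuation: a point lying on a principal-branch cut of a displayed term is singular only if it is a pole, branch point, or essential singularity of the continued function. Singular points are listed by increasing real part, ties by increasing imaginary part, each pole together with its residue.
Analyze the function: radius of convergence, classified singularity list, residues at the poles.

Denominator factor (j**2 + 4*j/5 - 2): discriminant 216/25, real irrational roots -2/5 + (3/5)*sqrt(6) and -2/5 - (3/5)*sqrt(6); poles of order 1, moduli -2/5 + (3/5)*sqrt(6) and 2/5 + (3/5)*sqrt(6).
Branch term (19/16)*sqrt(1 - j/(6)): its argument vanishes at j = 6, a square-root branch point, modulus 6.
The radius of convergence is the smallest modulus among the singular points: -2/5 + (3/5)*sqrt(6).
The branch term is analytic at -2/5 - (3/5)*sqrt(6) and contributes nothing to the residue; only the rational part matters.
The factor j**2 + 4*j/5 - 2 splits as (j - a)(j - a') with a = -2/5 - (3/5)*sqrt(6), a' = -2/5 + (3/5)*sqrt(6). At the order-1 pole a set g(j) = (j - a)*(rational part) = [11/3] / (j - a').
Simple pole: residue = g(a) at a = -2/5 - (3/5)*sqrt(6), which is -(55/108)*sqrt(6).
The branch term is analytic at -2/5 + (3/5)*sqrt(6) and contributes nothing to the residue; only the rational part matters.
The factor j**2 + 4*j/5 - 2 splits as (j - a)(j - a') with a = -2/5 + (3/5)*sqrt(6), a' = -2/5 - (3/5)*sqrt(6). At the order-1 pole a set g(j) = (j - a)*(rational part) = [11/3] / (j - a').
Simple pole: residue = g(a) at a = -2/5 + (3/5)*sqrt(6), which is (55/108)*sqrt(6).
List the singular points by increasing real part (a conjugate pair: the negative imaginary part first).

Radius of convergence at 0: -2/5 + (3/5)*sqrt(6).
At -2/5 - (3/5)*sqrt(6): a pole of order 1; residue -(55/108)*sqrt(6).
At -2/5 + (3/5)*sqrt(6): a pole of order 1; residue (55/108)*sqrt(6).
At 6: an algebraic (square-root) branch point.


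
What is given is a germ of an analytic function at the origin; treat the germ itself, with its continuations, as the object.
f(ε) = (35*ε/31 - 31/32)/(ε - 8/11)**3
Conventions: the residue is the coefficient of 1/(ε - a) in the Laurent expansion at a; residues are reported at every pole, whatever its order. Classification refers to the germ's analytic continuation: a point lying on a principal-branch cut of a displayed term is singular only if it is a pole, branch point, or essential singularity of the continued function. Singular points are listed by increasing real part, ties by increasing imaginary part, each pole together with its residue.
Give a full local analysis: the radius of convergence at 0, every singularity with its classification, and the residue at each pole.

Denominator factor (ε - 8/11)^3: pole of order 3 at 8/11, modulus 8/11.
The radius of convergence is the smallest modulus among the singular points: 8/11.
At the order-3 pole 8/11 set g(ε) = (ε - (8/11))^3*f(ε) = 35*ε/31 - 31/32.
Order-3 pole: residue = g''(a)/2; g''(8/11) = 0, so the residue is 0.

Radius of convergence at 0: 8/11.
At 8/11: a pole of order 3; residue 0.


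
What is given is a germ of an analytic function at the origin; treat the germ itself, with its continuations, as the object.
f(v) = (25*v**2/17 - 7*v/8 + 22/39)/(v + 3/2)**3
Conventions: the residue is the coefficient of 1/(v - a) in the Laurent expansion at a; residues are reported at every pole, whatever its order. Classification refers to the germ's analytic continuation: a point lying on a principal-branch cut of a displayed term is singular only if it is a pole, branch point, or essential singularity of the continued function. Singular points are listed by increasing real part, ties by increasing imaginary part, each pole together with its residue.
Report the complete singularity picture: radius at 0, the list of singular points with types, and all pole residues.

Radius of convergence at 0: 3/2.
At -3/2: a pole of order 3; residue 25/17.

Denominator factor (v + 3/2)^3: pole of order 3 at -3/2, modulus 3/2.
The radius of convergence is the smallest modulus among the singular points: 3/2.
At the order-3 pole -3/2 set g(v) = (v - (-3/2))^3*f(v) = 25*v**2/17 - 7*v/8 + 22/39.
Order-3 pole: residue = g''(a)/2; g''(-3/2) = 50/17, so the residue is 25/17.


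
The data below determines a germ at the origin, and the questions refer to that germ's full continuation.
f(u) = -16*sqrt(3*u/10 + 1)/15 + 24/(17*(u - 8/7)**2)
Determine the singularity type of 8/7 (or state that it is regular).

The denominator factor u - 8/7 vanishes at 8/7 and appears to the power 2; the numerator there equals 24/17, nonzero, and no other factor vanishes.
The branch terms are analytic at this point.
Hence a pole whose order is the multiplicity, 2.

The point is a pole of order 2.


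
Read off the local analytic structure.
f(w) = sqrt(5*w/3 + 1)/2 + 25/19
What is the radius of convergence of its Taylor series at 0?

The radius of convergence is 3/5.

Branch term (1/2)*sqrt(1 - w/(-3/5)): its argument vanishes at w = -3/5, a square-root branch point, modulus 3/5.
The radius of convergence is the smallest modulus among the singular points: 3/5.


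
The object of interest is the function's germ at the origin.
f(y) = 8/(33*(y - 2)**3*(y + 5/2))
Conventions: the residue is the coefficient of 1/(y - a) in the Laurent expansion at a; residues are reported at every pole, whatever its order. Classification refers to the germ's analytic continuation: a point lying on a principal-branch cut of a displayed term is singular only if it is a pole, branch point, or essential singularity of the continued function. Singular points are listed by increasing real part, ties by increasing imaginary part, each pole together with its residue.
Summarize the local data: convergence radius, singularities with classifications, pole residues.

Radius of convergence at 0: 2.
At -5/2: a pole of order 1; residue -64/24057.
At 2: a pole of order 3; residue 64/24057.

Denominator factor (y + 5/2): pole of order 1 at -5/2, modulus 5/2.
Denominator factor (y - 2)^3: pole of order 3 at 2, modulus 2.
The radius of convergence is the smallest modulus among the singular points: 2.
At the order-1 pole -5/2 set g(y) = (y - (-5/2))*f(y) = 8/(33*(y - 2)**3).
Simple pole: residue = g(a) at a = -5/2, which is -64/24057.
At the order-3 pole 2 set g(y) = (y - (2))^3*f(y) = 8/(33*(y + 5/2)).
Order-3 pole: residue = g''(a)/2; g''(2) = 128/24057, so the residue is 64/24057.
List the singular points by increasing real part (a conjugate pair: the negative imaginary part first).


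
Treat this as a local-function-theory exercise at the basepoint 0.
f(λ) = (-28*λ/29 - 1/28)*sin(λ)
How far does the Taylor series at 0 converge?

The radius of convergence is infinite.

The factor sin(λ) is entire and contributes no finite singular point.
The polynomial part has no poles.
No finite singular points: the Taylor series at 0 converges everywhere.


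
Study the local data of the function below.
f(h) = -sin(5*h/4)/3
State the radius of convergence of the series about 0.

The radius of convergence is infinite.

The factor sin(5*h/4) is entire and contributes no finite singular point.
The polynomial part has no poles.
No finite singular points: the Taylor series at 0 converges everywhere.


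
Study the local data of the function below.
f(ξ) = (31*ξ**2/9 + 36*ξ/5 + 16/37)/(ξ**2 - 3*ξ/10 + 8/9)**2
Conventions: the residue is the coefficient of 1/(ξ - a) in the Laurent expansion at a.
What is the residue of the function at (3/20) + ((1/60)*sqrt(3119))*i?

The residue is -((27417520/1079825871)*sqrt(3119))*i.

The factor ξ**2 - 3*ξ/10 + 8/9 splits as (ξ - a)(ξ - a') with a = (3/20) + ((1/60)*sqrt(3119))*i, a' = (3/20) - ((1/60)*sqrt(3119))*i. At the order-2 pole a set g(ξ) = (ξ - a)^2*f(ξ) = [31*ξ**2/9 + 36*ξ/5 + 16/37] / (ξ - a')^2.
Order-2 pole: residue = g'(a); g'((3/20) + ((1/60)*sqrt(3119))*i) = -((27417520/1079825871)*sqrt(3119))*i, so the residue is -((27417520/1079825871)*sqrt(3119))*i.


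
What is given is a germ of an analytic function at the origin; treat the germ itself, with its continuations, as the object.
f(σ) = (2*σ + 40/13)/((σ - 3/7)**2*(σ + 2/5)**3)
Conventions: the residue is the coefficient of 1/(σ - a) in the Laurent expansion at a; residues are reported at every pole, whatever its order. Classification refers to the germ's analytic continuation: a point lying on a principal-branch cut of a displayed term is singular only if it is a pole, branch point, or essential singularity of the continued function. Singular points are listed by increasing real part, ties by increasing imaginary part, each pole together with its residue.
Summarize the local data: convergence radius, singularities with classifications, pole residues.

Denominator factor (σ - 3/7)^2: pole of order 2 at 3/7, modulus 3/7.
Denominator factor (σ + 2/5)^3: pole of order 3 at -2/5, modulus 2/5.
The radius of convergence is the smallest modulus among the singular points: 2/5.
At the order-3 pole -2/5 set g(σ) = (σ - (-2/5))^3*f(σ) = (2*σ + 40/13)/(σ - 3/7)**2.
Order-3 pole: residue = g''(a)/2; g''(-2/5) = 395822000/9194653, so the residue is 197911000/9194653.
At the order-2 pole 3/7 set g(σ) = (σ - (3/7))^2*f(σ) = (2*σ + 40/13)/(σ + 2/5)**3.
Order-2 pole: residue = g'(a); g'(3/7) = -197911000/9194653, so the residue is -197911000/9194653.
List the singular points by increasing real part (a conjugate pair: the negative imaginary part first).

Radius of convergence at 0: 2/5.
At -2/5: a pole of order 3; residue 197911000/9194653.
At 3/7: a pole of order 2; residue -197911000/9194653.


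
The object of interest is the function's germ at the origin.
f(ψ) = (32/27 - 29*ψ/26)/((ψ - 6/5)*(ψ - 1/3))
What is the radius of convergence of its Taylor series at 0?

The radius of convergence is 1/3.

Denominator factor (ψ - 6/5): pole of order 1 at 6/5, modulus 6/5.
Denominator factor (ψ - 1/3): pole of order 1 at 1/3, modulus 1/3.
The radius of convergence is the smallest modulus among the singular points: 1/3.


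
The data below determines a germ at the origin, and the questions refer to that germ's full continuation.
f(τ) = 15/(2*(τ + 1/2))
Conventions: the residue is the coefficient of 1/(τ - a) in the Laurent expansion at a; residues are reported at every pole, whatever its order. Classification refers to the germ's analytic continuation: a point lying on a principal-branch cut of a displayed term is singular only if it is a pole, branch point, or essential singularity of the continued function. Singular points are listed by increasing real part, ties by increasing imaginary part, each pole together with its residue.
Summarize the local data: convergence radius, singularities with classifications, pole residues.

Denominator factor (τ + 1/2): pole of order 1 at -1/2, modulus 1/2.
The radius of convergence is the smallest modulus among the singular points: 1/2.
At the order-1 pole -1/2 set g(τ) = (τ - (-1/2))*f(τ) = 15/2.
Simple pole: residue = g(a) at a = -1/2, which is 15/2.

Radius of convergence at 0: 1/2.
At -1/2: a pole of order 1; residue 15/2.


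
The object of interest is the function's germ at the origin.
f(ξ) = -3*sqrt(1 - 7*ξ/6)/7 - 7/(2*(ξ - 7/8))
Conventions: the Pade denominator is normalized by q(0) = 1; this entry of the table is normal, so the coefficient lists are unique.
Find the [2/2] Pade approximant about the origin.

Taylor coefficients needed (expand at 0): a_0 = 25/7, a_1 = 135/28, a_2 = 24919/4704, a_3 = 2376103/395136, a_4 = 910087379/132765696.
Write the denominator as Q(ξ) = 1 + q1*ξ + q2*ξ^2. Requiring Q*f - P = O(ξ^5) with deg P <= 2 kills the coefficients of ξ^3..ξ^4 in Q*f:
  ξ^3: a_3 + q1*a_2 + q2*a_1 = 0, i.e. 2376103/395136 + (24919/4704)*q1 + (135/28)*q2 = 0.
  ξ^4: a_4 + q1*a_3 + q2*a_2 = 0, i.e. 910087379/132765696 + (2376103/395136)*q1 + (24919/4704)*q2 = 0.
Solving this linear system: q1 = -634510693/494189976, q2 = 276984055/1694365632.
The numerator is Q*f truncated at degree 2: P0 = a_0 = 25/7; P1 = a_1 + q1*a_0 = 816144365/3459329832; P2 = a_2 + q1*a_1 + q2*a_0 = -3667146101/11860559424.

The Pade approximant has numerator coefficients [25/7, 816144365/3459329832, -3667146101/11860559424]; denominator coefficients [1, -634510693/494189976, 276984055/1694365632].


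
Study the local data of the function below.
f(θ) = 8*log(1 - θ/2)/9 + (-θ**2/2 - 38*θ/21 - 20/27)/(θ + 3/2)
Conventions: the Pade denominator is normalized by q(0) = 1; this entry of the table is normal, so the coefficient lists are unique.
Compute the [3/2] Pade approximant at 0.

Taylor coefficients needed (expand at 0): a_0 = -40/81, a_1 = -2248/1701, a_2 = 716/5103, a_3 = -3133/15309, a_4 = 35953/367416, a_5 = -220589/2755620.
Write the denominator as Q(θ) = 1 + q1*θ + q2*θ^2. Requiring Q*f - P = O(θ^6) with deg P <= 3 kills the coefficients of θ^4..θ^5 in Q*f:
  θ^4: a_4 + q1*a_3 + q2*a_2 = 0, i.e. 35953/367416 + (-3133/15309)*q1 + (716/5103)*q2 = 0.
  θ^5: a_5 + q1*a_4 + q2*a_3 = 0, i.e. -220589/2755620 + (35953/367416)*q1 + (-3133/15309)*q2 = 0.
Solving this linear system: q1 = 145397/465460, q2 = -8103341/33513120.
The numerator is Q*f truncated at degree 3: P0 = a_0 = -40/81; P1 = a_1 + q1*a_0 = -58424378/39587373; P2 = a_2 + q1*a_1 + q2*a_0 = -13469299/87971940; P3 = a_3 + q1*a_2 + q2*a_1 = 5984473/37702260.

The Pade approximant has numerator coefficients [-40/81, -58424378/39587373, -13469299/87971940, 5984473/37702260]; denominator coefficients [1, 145397/465460, -8103341/33513120].


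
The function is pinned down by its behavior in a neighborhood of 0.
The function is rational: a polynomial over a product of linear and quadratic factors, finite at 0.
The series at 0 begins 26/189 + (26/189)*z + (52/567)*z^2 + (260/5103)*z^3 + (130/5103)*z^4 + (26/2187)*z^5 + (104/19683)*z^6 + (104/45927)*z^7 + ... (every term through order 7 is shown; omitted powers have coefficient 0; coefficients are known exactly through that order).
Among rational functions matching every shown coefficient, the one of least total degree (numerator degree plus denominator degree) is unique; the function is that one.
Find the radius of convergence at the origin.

No rational of total degree below 3 reproduces all 8 coefficients; solving the [0/3] Pade equations on them gives f(z) = -26/(7*(z - 3)**3), whose expansion matches every shown term.
Denominator factor (z - 3)^3: pole of order 3 at 3, modulus 3.
The radius of convergence is the smallest modulus among the singular points: 3.

The radius of convergence is 3.


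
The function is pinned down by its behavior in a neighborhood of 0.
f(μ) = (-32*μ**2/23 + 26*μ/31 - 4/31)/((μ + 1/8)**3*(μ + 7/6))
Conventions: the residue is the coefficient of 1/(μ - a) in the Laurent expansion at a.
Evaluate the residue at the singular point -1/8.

At the order-3 pole -1/8 set g(μ) = (μ - (-1/8))^3*f(μ) = (-32*μ**2/23 + 26*μ/31 - 4/31)/(μ + 7/6).
Order-3 pole: residue = g''(a)/2; g''(-1/8) = -59163648/11140625, so the residue is -29581824/11140625.

The residue is -29581824/11140625.


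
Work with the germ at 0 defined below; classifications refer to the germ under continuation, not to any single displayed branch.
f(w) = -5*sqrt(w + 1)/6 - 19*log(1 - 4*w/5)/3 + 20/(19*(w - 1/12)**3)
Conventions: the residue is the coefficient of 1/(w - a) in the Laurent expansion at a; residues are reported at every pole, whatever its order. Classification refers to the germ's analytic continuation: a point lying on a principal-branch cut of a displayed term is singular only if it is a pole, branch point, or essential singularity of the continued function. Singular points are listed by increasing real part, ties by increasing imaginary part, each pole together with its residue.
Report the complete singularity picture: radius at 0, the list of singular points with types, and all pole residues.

Radius of convergence at 0: 1/12.
At -1: an algebraic (square-root) branch point.
At 1/12: a pole of order 3; residue 0.
At 5/4: a logarithmic branch point.

Denominator factor (w - 1/12)^3: pole of order 3 at 1/12, modulus 1/12.
Branch term (-5/6)*sqrt(1 - w/(-1)): its argument vanishes at w = -1, a square-root branch point, modulus 1.
Branch term (-19/3)*log(1 - w/(5/4)): its argument vanishes at w = 5/4, a logarithmic branch point, modulus 5/4.
The radius of convergence is the smallest modulus among the singular points: 1/12.
The branch terms are analytic at 1/12 and contribute nothing to the residue; only the rational part matters.
At the order-3 pole 1/12 set g(w) = (w - (1/12))^3*(rational part) = 20/19.
Order-3 pole: residue = g''(a)/2; g''(1/12) = 0, so the residue is 0.
List the singular points by increasing real part (a conjugate pair: the negative imaginary part first).


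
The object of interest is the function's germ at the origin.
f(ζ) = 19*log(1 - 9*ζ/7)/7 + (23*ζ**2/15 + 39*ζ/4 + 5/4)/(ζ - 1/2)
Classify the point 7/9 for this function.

The point is a logarithmic branch point.

The term (19/7)*log(1 - ζ/(7/9)) has argument 1 - 7/9/(7/9) = 0 at 7/9: a logarithmic (infinitely-sheeted) branch point; the remaining terms are analytic or single-valued there.


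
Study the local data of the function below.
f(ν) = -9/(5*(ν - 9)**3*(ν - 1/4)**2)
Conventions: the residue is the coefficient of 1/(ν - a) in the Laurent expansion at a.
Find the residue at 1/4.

The residue is 6912/7503125.

At the order-2 pole 1/4 set g(ν) = (ν - (1/4))^2*f(ν) = -9/(5*(ν - 9)**3).
Order-2 pole: residue = g'(a); g'(1/4) = 6912/7503125, so the residue is 6912/7503125.


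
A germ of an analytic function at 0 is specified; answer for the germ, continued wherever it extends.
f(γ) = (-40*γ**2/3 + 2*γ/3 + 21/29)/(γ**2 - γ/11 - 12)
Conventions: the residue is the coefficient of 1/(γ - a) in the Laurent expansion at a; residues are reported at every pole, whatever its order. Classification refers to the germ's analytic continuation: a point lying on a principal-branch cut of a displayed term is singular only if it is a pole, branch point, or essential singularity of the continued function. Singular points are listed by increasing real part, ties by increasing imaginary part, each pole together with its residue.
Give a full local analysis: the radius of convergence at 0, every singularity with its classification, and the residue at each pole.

Radius of convergence at 0: -1/22 + (1/22)*sqrt(5809).
At 1/22 - (1/22)*sqrt(5809): a pole of order 1; residue -3/11 + (558986/1853071)*sqrt(5809).
At 1/22 + (1/22)*sqrt(5809): a pole of order 1; residue -3/11 - (558986/1853071)*sqrt(5809).

Denominator factor (γ**2 - γ/11 - 12): discriminant 5809/121, real irrational roots 1/22 + (1/22)*sqrt(5809) and 1/22 - (1/22)*sqrt(5809); poles of order 1, moduli 1/22 + (1/22)*sqrt(5809) and -1/22 + (1/22)*sqrt(5809).
The radius of convergence is the smallest modulus among the singular points: -1/22 + (1/22)*sqrt(5809).
The factor γ**2 - γ/11 - 12 splits as (γ - a)(γ - a') with a = 1/22 - (1/22)*sqrt(5809), a' = 1/22 + (1/22)*sqrt(5809). At the order-1 pole a set g(γ) = (γ - a)*f(γ) = [-40*γ**2/3 + 2*γ/3 + 21/29] / (γ - a').
Simple pole: residue = g(a) at a = 1/22 - (1/22)*sqrt(5809), which is -3/11 + (558986/1853071)*sqrt(5809).
The factor γ**2 - γ/11 - 12 splits as (γ - a)(γ - a') with a = 1/22 + (1/22)*sqrt(5809), a' = 1/22 - (1/22)*sqrt(5809). At the order-1 pole a set g(γ) = (γ - a)*f(γ) = [-40*γ**2/3 + 2*γ/3 + 21/29] / (γ - a').
Simple pole: residue = g(a) at a = 1/22 + (1/22)*sqrt(5809), which is -3/11 - (558986/1853071)*sqrt(5809).
List the singular points by increasing real part (a conjugate pair: the negative imaginary part first).


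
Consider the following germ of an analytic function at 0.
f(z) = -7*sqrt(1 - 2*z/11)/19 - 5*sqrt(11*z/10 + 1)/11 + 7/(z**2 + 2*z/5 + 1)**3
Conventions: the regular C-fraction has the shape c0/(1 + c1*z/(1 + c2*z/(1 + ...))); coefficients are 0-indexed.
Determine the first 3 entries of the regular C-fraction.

The regular C-fraction coefficients are [1291/209, 36017/25820, -62278613879/20459096680].

Taylor coefficients (expand at 0): a_0 = 1291/209, a_1 = -36017/4180, a_2 = -26134531/1839200.
c0 = a_0 = 1291/209. Peel one level at a time: if S = 1 + c*z/S' with S'(0) = 1, then c is the z-coefficient of S and S' = c*z/(S - 1).
S_1 = c0/f = 1 + (36017/25820)*z + (62278613879/14666792800)*z^2 + ...; c1 = 36017/25820.
S_2 = c1*z/(S_1 - 1) = 1 + (-62278613879/20459096680)*z + ...; c2 = -62278613879/20459096680.


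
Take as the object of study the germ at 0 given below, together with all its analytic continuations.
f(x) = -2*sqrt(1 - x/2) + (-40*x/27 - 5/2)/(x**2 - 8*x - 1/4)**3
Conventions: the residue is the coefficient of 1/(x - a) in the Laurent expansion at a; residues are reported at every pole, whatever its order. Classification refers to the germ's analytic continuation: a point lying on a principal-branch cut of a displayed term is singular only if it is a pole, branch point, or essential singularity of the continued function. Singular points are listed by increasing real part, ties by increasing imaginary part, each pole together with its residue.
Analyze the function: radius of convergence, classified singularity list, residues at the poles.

Radius of convergence at 0: -4 + (1/2)*sqrt(65).
At 4 - (1/2)*sqrt(65): a pole of order 3; residue (7/38025)*sqrt(65).
At 2: an algebraic (square-root) branch point.
At 4 + (1/2)*sqrt(65): a pole of order 3; residue -(7/38025)*sqrt(65).

Denominator factor (x**2 - 8*x - 1/4)^3: discriminant 65, real irrational roots 4 + (1/2)*sqrt(65) and 4 - (1/2)*sqrt(65); poles of order 3, moduli 4 + (1/2)*sqrt(65) and -4 + (1/2)*sqrt(65).
Branch term (-2)*sqrt(1 - x/(2)): its argument vanishes at x = 2, a square-root branch point, modulus 2.
The radius of convergence is the smallest modulus among the singular points: -4 + (1/2)*sqrt(65).
The branch term is analytic at 4 - (1/2)*sqrt(65) and contributes nothing to the residue; only the rational part matters.
The factor x**2 - 8*x - 1/4 splits as (x - a)(x - a') with a = 4 - (1/2)*sqrt(65), a' = 4 + (1/2)*sqrt(65). At the order-3 pole a set g(x) = (x - a)^3*(rational part) = [-40*x/27 - 5/2] / (x - a')^3.
Order-3 pole: residue = g''(a)/2; g''(4 - (1/2)*sqrt(65)) = (14/38025)*sqrt(65), so the residue is (7/38025)*sqrt(65).
The branch term is analytic at 4 + (1/2)*sqrt(65) and contributes nothing to the residue; only the rational part matters.
The factor x**2 - 8*x - 1/4 splits as (x - a)(x - a') with a = 4 + (1/2)*sqrt(65), a' = 4 - (1/2)*sqrt(65). At the order-3 pole a set g(x) = (x - a)^3*(rational part) = [-40*x/27 - 5/2] / (x - a')^3.
Order-3 pole: residue = g''(a)/2; g''(4 + (1/2)*sqrt(65)) = -(14/38025)*sqrt(65), so the residue is -(7/38025)*sqrt(65).
List the singular points by increasing real part (a conjugate pair: the negative imaginary part first).


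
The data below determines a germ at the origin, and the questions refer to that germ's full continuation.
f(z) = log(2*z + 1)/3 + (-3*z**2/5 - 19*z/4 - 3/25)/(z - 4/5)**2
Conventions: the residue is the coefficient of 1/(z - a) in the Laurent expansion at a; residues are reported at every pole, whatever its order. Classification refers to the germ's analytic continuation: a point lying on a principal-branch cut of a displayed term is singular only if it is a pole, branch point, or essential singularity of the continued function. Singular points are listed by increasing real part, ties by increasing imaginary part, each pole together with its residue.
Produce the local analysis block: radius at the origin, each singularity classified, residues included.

Denominator factor (z - 4/5)^2: pole of order 2 at 4/5, modulus 4/5.
Branch term (1/3)*log(1 - z/(-1/2)): its argument vanishes at z = -1/2, a logarithmic branch point, modulus 1/2.
The radius of convergence is the smallest modulus among the singular points: 1/2.
The branch term is analytic at 4/5 and contributes nothing to the residue; only the rational part matters.
At the order-2 pole 4/5 set g(z) = (z - (4/5))^2*(rational part) = -3*z**2/5 - 19*z/4 - 3/25.
Order-2 pole: residue = g'(a); g'(4/5) = -571/100, so the residue is -571/100.
List the singular points by increasing real part (a conjugate pair: the negative imaginary part first).

Radius of convergence at 0: 1/2.
At -1/2: a logarithmic branch point.
At 4/5: a pole of order 2; residue -571/100.


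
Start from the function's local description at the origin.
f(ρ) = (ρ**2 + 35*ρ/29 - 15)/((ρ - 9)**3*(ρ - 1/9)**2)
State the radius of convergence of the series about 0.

Denominator factor (ρ - 1/9)^2: pole of order 2 at 1/9, modulus 1/9.
Denominator factor (ρ - 9)^3: pole of order 3 at 9, modulus 9.
The radius of convergence is the smallest modulus among the singular points: 1/9.

The radius of convergence is 1/9.


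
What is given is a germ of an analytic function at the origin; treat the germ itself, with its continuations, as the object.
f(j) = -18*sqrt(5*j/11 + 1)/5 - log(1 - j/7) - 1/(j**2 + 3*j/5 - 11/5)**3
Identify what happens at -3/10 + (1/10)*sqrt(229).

The point is a pole of order 3.

The denominator factor j**2 + 3*j/5 - 11/5 vanishes at -3/10 + (1/10)*sqrt(229) and appears to the power 3; the numerator there equals -1, nonzero, and no other factor vanishes.
The branch terms are analytic at this point.
Hence a pole whose order is the multiplicity, 3.


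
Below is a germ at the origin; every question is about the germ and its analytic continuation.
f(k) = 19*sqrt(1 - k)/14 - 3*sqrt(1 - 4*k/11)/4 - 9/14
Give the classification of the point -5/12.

The point is a regular point.

There is no denominator, hence no pole anywhere.
Branch term sqrt(1 - k/(1)): argument at -5/12 is 17/12, nonzero, so -5/12 is not its branch point (a point on a principal cut is still regular for the continued germ).
Branch term sqrt(1 - k/(11/4)): argument at -5/12 is 38/33, nonzero, so -5/12 is not its branch point (a point on a principal cut is still regular for the continued germ).
So the germ continues analytically to -5/12.


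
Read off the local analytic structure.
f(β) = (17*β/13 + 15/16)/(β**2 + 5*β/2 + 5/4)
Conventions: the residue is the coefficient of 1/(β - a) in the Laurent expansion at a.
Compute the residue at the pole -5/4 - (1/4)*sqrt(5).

The residue is 17/26 + (29/104)*sqrt(5).

The factor β**2 + 5*β/2 + 5/4 splits as (β - a)(β - a') with a = -5/4 - (1/4)*sqrt(5), a' = -5/4 + (1/4)*sqrt(5). At the order-1 pole a set g(β) = (β - a)*f(β) = [17*β/13 + 15/16] / (β - a').
Simple pole: residue = g(a) at a = -5/4 - (1/4)*sqrt(5), which is 17/26 + (29/104)*sqrt(5).


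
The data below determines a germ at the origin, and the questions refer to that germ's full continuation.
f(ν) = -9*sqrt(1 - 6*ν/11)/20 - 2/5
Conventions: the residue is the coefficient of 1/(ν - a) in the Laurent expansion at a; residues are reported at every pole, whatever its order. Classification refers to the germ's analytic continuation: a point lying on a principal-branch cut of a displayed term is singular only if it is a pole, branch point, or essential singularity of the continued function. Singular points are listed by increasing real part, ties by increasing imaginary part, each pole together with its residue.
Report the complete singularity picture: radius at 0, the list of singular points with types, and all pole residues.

Radius of convergence at 0: 11/6.
At 11/6: an algebraic (square-root) branch point.

Branch term (-9/20)*sqrt(1 - ν/(11/6)): its argument vanishes at ν = 11/6, a square-root branch point, modulus 11/6.
The radius of convergence is the smallest modulus among the singular points: 11/6.


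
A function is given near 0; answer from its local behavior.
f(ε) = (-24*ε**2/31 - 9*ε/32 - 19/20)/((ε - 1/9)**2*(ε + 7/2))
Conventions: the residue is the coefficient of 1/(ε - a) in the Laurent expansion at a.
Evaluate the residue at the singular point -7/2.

The residue is -7592859/10478000.

At the order-1 pole -7/2 set g(ε) = (ε - (-7/2))*f(ε) = (-24*ε**2/31 - 9*ε/32 - 19/20)/(ε - 1/9)**2.
Simple pole: residue = g(a) at a = -7/2, which is -7592859/10478000.


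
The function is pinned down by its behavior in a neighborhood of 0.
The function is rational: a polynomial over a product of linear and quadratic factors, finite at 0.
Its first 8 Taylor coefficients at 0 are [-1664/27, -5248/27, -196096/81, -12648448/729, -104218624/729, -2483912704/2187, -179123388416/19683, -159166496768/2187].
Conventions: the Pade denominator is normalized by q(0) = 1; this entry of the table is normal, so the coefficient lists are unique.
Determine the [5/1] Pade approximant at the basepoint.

Taylor coefficients needed (read off): a_0 = -1664/27, a_1 = -5248/27, a_2 = -196096/81, a_3 = -12648448/729, a_4 = -104218624/729, a_5 = -2483912704/2187, a_6 = -179123388416/19683.
Write the denominator as Q(w) = 1 + q1*w. Requiring Q*f - P = O(w^7) with deg P <= 5 kills the coefficients of w^6..w^6 in Q*f:
  w^6: a_6 + q1*a_5 = 0, i.e. -179123388416/19683 + (-2483912704/2187)*q1 = 0.
Solving this linear system: q1 = -780916/97461.
The numerator is Q*f truncated at degree 5: P0 = a_0 = -1664/27; P1 = a_1 + q1*a_0 = 60612992/202419; P2 = a_2 + q1*a_1 = -2272323584/2631447; P3 = a_3 + q1*a_2 = 16164460544/7894341; P4 = a_4 + q1*a_3 = -279875895296/71049069; P5 = a_5 + q1*a_4 = 691118964736/71049069.

The Pade approximant has numerator coefficients [-1664/27, 60612992/202419, -2272323584/2631447, 16164460544/7894341, -279875895296/71049069, 691118964736/71049069]; denominator coefficients [1, -780916/97461].


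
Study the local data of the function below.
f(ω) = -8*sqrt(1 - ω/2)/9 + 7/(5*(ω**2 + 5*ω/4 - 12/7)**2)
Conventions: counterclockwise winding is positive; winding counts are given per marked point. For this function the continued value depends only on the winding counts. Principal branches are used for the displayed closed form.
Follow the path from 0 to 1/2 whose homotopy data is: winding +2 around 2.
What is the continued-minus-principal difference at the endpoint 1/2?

Continued minus principal equals 0.

The rational part is single-valued and drops out of the difference; each branch term changes only by its own monodromy.
(-8/9)*sqrt(1 - ω/(2)): winding +2 is even, the square root returns to the same sheet, contribution 0.
Summing the contributions at ω = 1/2 gives 0.


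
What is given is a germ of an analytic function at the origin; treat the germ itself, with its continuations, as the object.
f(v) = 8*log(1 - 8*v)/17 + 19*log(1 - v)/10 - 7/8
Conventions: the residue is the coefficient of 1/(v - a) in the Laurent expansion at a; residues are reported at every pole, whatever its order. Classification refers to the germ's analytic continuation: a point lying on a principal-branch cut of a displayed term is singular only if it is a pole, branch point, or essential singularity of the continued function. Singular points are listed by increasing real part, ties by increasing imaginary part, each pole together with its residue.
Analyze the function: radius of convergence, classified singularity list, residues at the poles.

Radius of convergence at 0: 1/8.
At 1/8: a logarithmic branch point.
At 1: a logarithmic branch point.

Branch term (19/10)*log(1 - v/(1)): its argument vanishes at v = 1, a logarithmic branch point, modulus 1.
Branch term (8/17)*log(1 - v/(1/8)): its argument vanishes at v = 1/8, a logarithmic branch point, modulus 1/8.
The radius of convergence is the smallest modulus among the singular points: 1/8.
List the singular points by increasing real part (a conjugate pair: the negative imaginary part first).


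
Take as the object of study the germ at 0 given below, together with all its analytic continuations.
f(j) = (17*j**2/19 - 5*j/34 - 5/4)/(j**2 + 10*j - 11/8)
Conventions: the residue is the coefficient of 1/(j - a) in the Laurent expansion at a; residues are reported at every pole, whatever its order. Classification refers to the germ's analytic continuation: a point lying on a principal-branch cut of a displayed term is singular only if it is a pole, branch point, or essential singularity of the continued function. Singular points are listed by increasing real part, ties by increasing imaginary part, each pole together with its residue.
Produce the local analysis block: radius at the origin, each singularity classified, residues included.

Radius of convergence at 0: -5 + (1/4)*sqrt(422).
At -5 - (1/4)*sqrt(422): a pole of order 1; residue -5875/1292 - (117449/545224)*sqrt(422).
At -5 + (1/4)*sqrt(422): a pole of order 1; residue -5875/1292 + (117449/545224)*sqrt(422).

Denominator factor (j**2 + 10*j - 11/8): discriminant 211/2, real irrational roots -5 + (1/4)*sqrt(422) and -5 - (1/4)*sqrt(422); poles of order 1, moduli -5 + (1/4)*sqrt(422) and 5 + (1/4)*sqrt(422).
The radius of convergence is the smallest modulus among the singular points: -5 + (1/4)*sqrt(422).
The factor j**2 + 10*j - 11/8 splits as (j - a)(j - a') with a = -5 - (1/4)*sqrt(422), a' = -5 + (1/4)*sqrt(422). At the order-1 pole a set g(j) = (j - a)*f(j) = [17*j**2/19 - 5*j/34 - 5/4] / (j - a').
Simple pole: residue = g(a) at a = -5 - (1/4)*sqrt(422), which is -5875/1292 - (117449/545224)*sqrt(422).
The factor j**2 + 10*j - 11/8 splits as (j - a)(j - a') with a = -5 + (1/4)*sqrt(422), a' = -5 - (1/4)*sqrt(422). At the order-1 pole a set g(j) = (j - a)*f(j) = [17*j**2/19 - 5*j/34 - 5/4] / (j - a').
Simple pole: residue = g(a) at a = -5 + (1/4)*sqrt(422), which is -5875/1292 + (117449/545224)*sqrt(422).
List the singular points by increasing real part (a conjugate pair: the negative imaginary part first).


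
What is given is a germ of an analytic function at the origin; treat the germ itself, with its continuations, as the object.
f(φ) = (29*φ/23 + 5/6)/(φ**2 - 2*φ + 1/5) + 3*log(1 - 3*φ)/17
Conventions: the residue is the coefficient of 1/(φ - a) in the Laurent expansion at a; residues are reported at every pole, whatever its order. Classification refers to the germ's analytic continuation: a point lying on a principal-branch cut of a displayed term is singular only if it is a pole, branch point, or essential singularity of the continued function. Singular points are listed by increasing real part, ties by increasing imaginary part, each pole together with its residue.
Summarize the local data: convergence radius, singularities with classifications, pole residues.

Radius of convergence at 0: 1 - (2/5)*sqrt(5).
At 1 - (2/5)*sqrt(5): a pole of order 1; residue 29/46 - (289/552)*sqrt(5).
At 1/3: a logarithmic branch point.
At 1 + (2/5)*sqrt(5): a pole of order 1; residue 29/46 + (289/552)*sqrt(5).

Denominator factor (φ**2 - 2*φ + 1/5): discriminant 16/5, real irrational roots 1 + (2/5)*sqrt(5) and 1 - (2/5)*sqrt(5); poles of order 1, moduli 1 + (2/5)*sqrt(5) and 1 - (2/5)*sqrt(5).
Branch term (3/17)*log(1 - φ/(1/3)): its argument vanishes at φ = 1/3, a logarithmic branch point, modulus 1/3.
The radius of convergence is the smallest modulus among the singular points: 1 - (2/5)*sqrt(5).
The branch term is analytic at 1 - (2/5)*sqrt(5) and contributes nothing to the residue; only the rational part matters.
The factor φ**2 - 2*φ + 1/5 splits as (φ - a)(φ - a') with a = 1 - (2/5)*sqrt(5), a' = 1 + (2/5)*sqrt(5). At the order-1 pole a set g(φ) = (φ - a)*(rational part) = [29*φ/23 + 5/6] / (φ - a').
Simple pole: residue = g(a) at a = 1 - (2/5)*sqrt(5), which is 29/46 - (289/552)*sqrt(5).
The branch term is analytic at 1 + (2/5)*sqrt(5) and contributes nothing to the residue; only the rational part matters.
The factor φ**2 - 2*φ + 1/5 splits as (φ - a)(φ - a') with a = 1 + (2/5)*sqrt(5), a' = 1 - (2/5)*sqrt(5). At the order-1 pole a set g(φ) = (φ - a)*(rational part) = [29*φ/23 + 5/6] / (φ - a').
Simple pole: residue = g(a) at a = 1 + (2/5)*sqrt(5), which is 29/46 + (289/552)*sqrt(5).
List the singular points by increasing real part (a conjugate pair: the negative imaginary part first).
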